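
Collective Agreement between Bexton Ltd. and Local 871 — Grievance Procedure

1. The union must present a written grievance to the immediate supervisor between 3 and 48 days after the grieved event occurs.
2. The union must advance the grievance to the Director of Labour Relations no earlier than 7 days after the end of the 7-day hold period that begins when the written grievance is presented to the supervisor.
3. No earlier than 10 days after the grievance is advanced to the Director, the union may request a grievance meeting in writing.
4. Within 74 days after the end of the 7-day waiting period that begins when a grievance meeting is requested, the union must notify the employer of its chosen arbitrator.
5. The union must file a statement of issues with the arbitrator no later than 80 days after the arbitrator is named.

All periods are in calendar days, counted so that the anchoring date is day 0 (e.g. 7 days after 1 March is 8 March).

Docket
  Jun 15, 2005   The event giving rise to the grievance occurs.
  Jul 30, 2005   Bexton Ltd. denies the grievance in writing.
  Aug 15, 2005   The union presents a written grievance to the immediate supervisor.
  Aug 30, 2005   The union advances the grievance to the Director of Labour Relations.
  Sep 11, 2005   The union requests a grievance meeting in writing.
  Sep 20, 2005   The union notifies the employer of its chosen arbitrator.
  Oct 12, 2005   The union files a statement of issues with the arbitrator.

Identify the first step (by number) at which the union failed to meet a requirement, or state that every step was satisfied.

Step 1: the window is 3–48 days after Jun 15, 2005 (when the grieved event occurs), so Jun 18, 2005 through Aug 2, 2005; Aug 15, 2005 is 13 days past the end of the window.
The procedure was therefore not followed at step 1.

Step 1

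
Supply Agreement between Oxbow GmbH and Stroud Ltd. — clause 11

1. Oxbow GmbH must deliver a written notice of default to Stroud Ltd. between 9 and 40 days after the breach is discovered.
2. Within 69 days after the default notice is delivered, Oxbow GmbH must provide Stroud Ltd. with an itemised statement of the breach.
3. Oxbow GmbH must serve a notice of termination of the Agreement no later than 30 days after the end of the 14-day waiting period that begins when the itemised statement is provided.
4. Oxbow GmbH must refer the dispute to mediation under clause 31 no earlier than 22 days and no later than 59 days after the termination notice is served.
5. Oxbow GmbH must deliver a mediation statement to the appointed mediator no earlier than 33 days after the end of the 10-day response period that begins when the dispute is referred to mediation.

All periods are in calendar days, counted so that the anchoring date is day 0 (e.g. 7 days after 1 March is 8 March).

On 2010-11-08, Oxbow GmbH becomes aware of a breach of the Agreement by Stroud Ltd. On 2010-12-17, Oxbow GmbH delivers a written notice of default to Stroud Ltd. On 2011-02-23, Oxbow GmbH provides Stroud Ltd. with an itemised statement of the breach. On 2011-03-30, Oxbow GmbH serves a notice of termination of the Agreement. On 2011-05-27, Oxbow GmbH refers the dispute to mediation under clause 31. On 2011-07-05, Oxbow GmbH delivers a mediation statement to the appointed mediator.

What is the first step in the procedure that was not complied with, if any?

Step 5

(1) the permitted window runs from 2010-11-08 + 9 = 2010-11-17 to 2010-11-08 + 40 = 2010-12-18; done 2010-12-17, which is between those dates.
(2) due by 2010-12-17 + 69 days = 2011-02-24; 2011-02-23 is within that limit.
(3) due by 2011-03-09 + 30 days = 2011-04-08; 2011-03-30 is within that limit.
(4) the permitted window runs from 2011-03-30 + 22 = 2011-04-21 to 2011-03-30 + 59 = 2011-05-28; done 2011-05-27, which is between those dates.
(5) permitted from 2011-06-06 + 33 days = 2011-07-09 onward; acted on 2011-07-05, 4 days prematurely.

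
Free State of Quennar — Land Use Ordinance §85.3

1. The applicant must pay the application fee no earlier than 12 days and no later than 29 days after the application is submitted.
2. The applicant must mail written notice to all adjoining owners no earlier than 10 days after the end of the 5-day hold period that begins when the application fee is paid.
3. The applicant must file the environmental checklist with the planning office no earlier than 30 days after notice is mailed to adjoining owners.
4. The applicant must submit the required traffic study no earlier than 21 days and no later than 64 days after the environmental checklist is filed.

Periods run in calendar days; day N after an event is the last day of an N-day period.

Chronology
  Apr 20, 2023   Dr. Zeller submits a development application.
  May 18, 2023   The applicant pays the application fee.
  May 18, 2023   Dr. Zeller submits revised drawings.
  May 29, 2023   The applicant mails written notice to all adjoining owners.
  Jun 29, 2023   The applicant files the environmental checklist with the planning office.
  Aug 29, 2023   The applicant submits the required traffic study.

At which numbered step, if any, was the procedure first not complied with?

Step 2

Step 1 — 12 and 29 days from Apr 20, 2023 (when the application is submitted) are May 2, 2023 and May 19, 2023 respectively; May 18, 2023 falls inside that range.
Step 2 — must wait 10 days from May 23, 2023 (end of the 5-day hold period, which began when the application fee is paid on May 18, 2023), so not before Jun 2, 2023; done May 29, 2023 — 4 days too early.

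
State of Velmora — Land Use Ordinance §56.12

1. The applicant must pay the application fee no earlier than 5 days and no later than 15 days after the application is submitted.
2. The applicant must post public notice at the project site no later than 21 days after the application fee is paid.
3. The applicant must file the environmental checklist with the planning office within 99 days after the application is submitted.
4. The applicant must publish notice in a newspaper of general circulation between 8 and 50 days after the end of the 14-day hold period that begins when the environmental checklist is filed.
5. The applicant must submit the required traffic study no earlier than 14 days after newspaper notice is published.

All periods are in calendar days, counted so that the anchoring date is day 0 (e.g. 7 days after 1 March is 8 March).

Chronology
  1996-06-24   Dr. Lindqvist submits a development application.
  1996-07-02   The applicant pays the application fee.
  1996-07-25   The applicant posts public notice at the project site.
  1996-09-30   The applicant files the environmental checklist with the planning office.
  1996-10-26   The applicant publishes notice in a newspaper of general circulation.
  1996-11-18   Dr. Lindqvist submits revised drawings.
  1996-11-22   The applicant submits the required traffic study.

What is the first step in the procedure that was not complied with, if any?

Step 1: the window is 5–15 days after 1996-06-24 (when the application is submitted), so 1996-06-29 through 1996-07-09; done 1996-07-02 — within the window.
Step 2: 21 days after 1996-07-02 (when the application fee is paid) is 1996-07-23; done 1996-07-25 — 2 days late.

Step 2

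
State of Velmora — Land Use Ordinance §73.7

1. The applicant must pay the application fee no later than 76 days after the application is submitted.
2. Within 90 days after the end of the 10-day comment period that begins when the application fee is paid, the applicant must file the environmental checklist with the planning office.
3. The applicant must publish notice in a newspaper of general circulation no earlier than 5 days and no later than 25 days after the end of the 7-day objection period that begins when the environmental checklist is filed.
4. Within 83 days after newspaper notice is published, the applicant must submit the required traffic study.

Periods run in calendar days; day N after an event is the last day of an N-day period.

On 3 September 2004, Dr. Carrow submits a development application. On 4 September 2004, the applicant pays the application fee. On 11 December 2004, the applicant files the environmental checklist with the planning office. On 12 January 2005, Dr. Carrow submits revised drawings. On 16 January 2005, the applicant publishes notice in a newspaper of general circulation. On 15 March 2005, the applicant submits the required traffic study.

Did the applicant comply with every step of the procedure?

Step 1: 76 days after 3 September 2004 (when the application is submitted) is 18 November 2004; completed 4 September 2004, before the deadline.
Step 2: 90 days after 14 September 2004 (end of the 10-day comment period, which began when the application fee is paid on 4 September 2004) is 13 December 2004; 11 December 2004 is within that limit.
Step 3: the window is 5–25 days after 18 December 2004 (end of the 7-day objection period, which began when the environmental checklist is filed on 11 December 2004), so 23 December 2004 through 12 January 2005; done 16 January 2005 — 4 days after the window closed.
That is the first point of non-compliance.

No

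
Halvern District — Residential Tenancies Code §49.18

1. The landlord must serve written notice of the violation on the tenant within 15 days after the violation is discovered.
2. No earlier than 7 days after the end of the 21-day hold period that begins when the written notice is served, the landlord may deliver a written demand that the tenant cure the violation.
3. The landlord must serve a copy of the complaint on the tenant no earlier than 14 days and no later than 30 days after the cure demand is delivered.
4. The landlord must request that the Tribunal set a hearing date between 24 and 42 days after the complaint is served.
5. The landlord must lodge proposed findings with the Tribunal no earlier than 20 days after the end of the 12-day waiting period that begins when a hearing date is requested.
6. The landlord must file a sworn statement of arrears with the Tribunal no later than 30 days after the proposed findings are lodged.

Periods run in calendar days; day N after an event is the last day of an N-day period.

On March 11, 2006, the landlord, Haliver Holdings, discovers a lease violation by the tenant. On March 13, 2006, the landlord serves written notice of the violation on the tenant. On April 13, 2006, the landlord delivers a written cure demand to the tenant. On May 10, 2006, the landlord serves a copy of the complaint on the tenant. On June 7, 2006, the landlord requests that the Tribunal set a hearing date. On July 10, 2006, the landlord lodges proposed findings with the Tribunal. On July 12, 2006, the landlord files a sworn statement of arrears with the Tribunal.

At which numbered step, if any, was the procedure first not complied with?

Step 1 — counting 15 days from March 11, 2006 (when the violation is discovered) gives a deadline of March 26, 2006; completed March 13, 2006, before the deadline.
Step 2 — must wait 7 days from April 3, 2006 (end of the 21-day hold period, which began when the written notice is served on March 13, 2006), so not before April 10, 2006; done April 13, 2006, after the minimum wait.
Step 3 — 14 and 30 days from April 13, 2006 (when the cure demand is delivered) are April 27, 2006 and May 13, 2006 respectively; May 10, 2006 falls inside that range.
Step 4 — 24 and 42 days from May 10, 2006 (when the complaint is served) are June 3, 2006 and June 21, 2006 respectively; done June 7, 2006 — within the window.
Step 5 — must wait 20 days from June 19, 2006 (end of the 12-day waiting period, which began when a hearing date is requested on June 7, 2006), so not before July 9, 2006; done July 10, 2006, after the minimum wait.
Step 6 — counting 30 days from July 10, 2006 (when the proposed findings are lodged) gives a deadline of August 9, 2006; July 12, 2006 is within that limit.

None — every step was satisfied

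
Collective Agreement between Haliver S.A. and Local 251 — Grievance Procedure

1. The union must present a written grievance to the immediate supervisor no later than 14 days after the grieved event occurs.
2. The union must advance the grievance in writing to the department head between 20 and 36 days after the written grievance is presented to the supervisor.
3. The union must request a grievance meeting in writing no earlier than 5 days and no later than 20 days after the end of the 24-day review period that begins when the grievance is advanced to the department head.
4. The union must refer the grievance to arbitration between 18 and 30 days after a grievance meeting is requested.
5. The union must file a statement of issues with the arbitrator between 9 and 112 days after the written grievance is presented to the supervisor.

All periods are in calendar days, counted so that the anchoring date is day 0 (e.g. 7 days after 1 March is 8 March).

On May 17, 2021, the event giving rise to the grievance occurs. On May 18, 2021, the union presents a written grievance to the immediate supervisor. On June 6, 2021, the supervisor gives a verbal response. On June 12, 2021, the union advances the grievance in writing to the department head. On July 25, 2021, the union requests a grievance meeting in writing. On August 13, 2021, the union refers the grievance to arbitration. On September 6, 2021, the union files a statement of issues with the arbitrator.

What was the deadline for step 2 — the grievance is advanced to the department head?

Step 2 runs from May 18, 2021, when the written grievance is presented to the supervisor. The window is 20–36 days after May 18, 2021; it closes on June 23, 2021.

June 23, 2021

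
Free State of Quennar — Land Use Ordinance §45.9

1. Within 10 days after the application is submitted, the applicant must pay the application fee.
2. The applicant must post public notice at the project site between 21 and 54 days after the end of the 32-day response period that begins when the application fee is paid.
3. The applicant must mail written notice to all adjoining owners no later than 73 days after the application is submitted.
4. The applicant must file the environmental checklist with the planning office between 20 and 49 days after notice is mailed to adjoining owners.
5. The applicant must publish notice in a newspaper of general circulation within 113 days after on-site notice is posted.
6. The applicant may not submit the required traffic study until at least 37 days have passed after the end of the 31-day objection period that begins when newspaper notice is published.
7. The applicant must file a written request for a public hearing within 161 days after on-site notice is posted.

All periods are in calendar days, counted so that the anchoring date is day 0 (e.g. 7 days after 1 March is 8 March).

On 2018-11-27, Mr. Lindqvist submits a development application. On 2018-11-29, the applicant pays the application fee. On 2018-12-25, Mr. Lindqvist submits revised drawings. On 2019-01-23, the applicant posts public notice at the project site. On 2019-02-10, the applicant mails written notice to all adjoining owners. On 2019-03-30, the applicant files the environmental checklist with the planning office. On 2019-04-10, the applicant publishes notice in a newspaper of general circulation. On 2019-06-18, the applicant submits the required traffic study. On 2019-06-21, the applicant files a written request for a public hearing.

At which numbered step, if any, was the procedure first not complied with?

(1) due by 2018-11-27 + 10 days = 2018-12-07; done 2018-11-29 — timely.
(2) the permitted window runs from 2018-12-31 + 21 = 2019-01-21 to 2018-12-31 + 54 = 2019-02-23; done 2019-01-23, which is between those dates.
(3) due by 2018-11-27 + 73 days = 2019-02-08; done 2019-02-10 — 2 days late.
No need to go further; step 3 was not satisfied.

Step 3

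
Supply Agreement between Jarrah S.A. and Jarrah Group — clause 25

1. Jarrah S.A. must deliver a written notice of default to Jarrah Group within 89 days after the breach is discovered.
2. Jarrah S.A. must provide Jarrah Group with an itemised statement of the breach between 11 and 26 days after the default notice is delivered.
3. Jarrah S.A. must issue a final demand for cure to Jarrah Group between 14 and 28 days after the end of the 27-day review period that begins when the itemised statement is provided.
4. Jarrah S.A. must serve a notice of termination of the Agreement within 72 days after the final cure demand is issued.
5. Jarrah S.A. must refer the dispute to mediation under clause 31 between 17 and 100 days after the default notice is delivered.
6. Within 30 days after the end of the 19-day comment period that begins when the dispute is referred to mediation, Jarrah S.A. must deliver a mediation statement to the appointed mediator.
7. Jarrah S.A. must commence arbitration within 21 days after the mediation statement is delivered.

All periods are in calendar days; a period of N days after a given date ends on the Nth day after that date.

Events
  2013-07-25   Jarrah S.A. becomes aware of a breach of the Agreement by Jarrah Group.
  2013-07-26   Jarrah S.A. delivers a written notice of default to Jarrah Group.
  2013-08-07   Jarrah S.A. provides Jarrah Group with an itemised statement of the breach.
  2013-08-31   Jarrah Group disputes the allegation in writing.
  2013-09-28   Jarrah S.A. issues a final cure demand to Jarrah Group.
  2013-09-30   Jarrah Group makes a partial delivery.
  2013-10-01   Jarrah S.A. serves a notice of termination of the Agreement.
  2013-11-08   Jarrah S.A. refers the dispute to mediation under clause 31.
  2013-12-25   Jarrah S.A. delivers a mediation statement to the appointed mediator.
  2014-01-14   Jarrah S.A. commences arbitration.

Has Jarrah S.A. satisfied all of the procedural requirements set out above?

Step 1 — counting 89 days from 2013-07-25 (when the breach is discovered) gives a deadline of 2013-10-22; 2013-07-26 is within that limit.
Step 2 — 11 and 26 days from 2013-07-26 (when the default notice is delivered) are 2013-08-06 and 2013-08-21 respectively; done 2013-08-07 — within the window.
Step 3 — 14 and 28 days from 2013-09-03 (end of the 27-day review period, which began when the itemised statement is provided on 2013-08-07) are 2013-09-17 and 2013-10-01 respectively; 2013-09-28 falls inside that range.
Step 4 — counting 72 days from 2013-09-28 (when the final cure demand is issued) gives a deadline of 2013-12-09; 2013-10-01 is within that limit.
Step 5 — 17 and 100 days from 2013-07-26 (when the default notice is delivered) are 2013-08-12 and 2013-11-03 respectively; done 2013-11-08 — 5 days after the window closed.
No need to go further; step 5 was not satisfied.

No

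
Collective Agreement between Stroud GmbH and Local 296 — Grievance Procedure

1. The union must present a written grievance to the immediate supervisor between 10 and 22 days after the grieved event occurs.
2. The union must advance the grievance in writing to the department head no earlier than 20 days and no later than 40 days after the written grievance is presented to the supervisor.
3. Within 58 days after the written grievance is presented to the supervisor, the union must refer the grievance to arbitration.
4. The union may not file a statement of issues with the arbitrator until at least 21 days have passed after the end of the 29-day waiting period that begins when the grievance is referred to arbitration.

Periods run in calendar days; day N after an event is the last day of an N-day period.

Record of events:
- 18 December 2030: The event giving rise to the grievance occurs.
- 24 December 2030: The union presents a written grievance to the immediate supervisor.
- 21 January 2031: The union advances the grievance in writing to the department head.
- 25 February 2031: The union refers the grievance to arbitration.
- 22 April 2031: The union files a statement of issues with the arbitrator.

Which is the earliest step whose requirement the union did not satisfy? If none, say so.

Step 1

Step 1 — 10 and 22 days from 18 December 2030 (when the grieved event occurs) are 28 December 2030 and 9 January 2031 respectively; done 24 December 2030 — 4 days before the window opened.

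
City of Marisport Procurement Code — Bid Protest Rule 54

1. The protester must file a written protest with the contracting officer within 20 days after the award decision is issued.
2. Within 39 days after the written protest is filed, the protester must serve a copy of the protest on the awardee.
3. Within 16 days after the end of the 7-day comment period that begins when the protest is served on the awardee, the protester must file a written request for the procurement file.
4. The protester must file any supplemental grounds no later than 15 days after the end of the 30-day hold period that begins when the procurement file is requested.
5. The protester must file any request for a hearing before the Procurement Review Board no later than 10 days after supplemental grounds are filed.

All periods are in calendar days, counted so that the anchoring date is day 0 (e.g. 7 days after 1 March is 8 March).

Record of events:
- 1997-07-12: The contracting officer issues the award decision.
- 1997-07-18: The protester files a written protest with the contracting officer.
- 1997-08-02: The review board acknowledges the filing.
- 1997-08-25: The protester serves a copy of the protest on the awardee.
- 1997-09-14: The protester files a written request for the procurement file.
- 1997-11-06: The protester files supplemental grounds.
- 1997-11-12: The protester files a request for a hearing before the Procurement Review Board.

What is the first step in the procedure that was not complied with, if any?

Step 4

Step 1 — counting 20 days from 1997-07-12 (when the award decision is issued) gives a deadline of 1997-08-01; completed 1997-07-18, before the deadline.
Step 2 — counting 39 days from 1997-07-18 (when the written protest is filed) gives a deadline of 1997-08-26; 1997-08-25 is within that limit.
Step 3 — counting 16 days from 1997-09-01 (end of the 7-day comment period, which began when the protest is served on the awardee on 1997-08-25) gives a deadline of 1997-09-17; 1997-09-14 is within that limit.
Step 4 — counting 15 days from 1997-10-14 (end of the 30-day hold period, which began when the procurement file is requested on 1997-09-14) gives a deadline of 1997-10-29; 1997-11-06 misses that deadline by 8 days.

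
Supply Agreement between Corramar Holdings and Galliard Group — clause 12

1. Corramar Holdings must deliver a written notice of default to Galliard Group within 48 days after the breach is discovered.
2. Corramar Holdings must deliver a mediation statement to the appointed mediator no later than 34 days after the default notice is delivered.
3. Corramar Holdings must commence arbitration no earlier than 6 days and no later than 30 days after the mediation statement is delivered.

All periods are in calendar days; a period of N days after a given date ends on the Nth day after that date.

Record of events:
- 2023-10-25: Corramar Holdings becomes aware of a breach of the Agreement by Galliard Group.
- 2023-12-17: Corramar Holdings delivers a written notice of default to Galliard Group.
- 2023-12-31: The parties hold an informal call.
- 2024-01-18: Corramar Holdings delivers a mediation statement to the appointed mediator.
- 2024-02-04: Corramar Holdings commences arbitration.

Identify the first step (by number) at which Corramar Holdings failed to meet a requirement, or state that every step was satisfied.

Step 1

Step 1 — counting 48 days from 2023-10-25 (when the breach is discovered) gives a deadline of 2023-12-12; not done until 2023-12-17, 5 days after the deadline.
The procedure was therefore not followed at step 1.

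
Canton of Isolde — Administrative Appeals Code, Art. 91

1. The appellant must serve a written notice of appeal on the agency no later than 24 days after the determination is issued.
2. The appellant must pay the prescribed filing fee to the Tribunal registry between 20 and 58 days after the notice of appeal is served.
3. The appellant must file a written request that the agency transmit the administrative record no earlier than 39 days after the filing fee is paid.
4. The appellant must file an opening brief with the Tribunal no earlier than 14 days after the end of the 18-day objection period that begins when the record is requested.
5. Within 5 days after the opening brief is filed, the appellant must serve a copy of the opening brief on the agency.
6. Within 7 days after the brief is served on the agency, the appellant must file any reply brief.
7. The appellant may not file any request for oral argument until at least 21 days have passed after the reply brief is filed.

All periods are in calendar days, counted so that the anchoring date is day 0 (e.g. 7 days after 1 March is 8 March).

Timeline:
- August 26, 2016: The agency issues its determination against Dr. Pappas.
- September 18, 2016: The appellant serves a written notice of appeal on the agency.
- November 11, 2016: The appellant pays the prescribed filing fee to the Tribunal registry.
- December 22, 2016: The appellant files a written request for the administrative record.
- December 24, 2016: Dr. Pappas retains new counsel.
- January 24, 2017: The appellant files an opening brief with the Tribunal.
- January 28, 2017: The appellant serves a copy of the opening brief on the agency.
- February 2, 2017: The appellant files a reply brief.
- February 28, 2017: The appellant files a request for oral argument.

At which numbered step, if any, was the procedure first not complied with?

(1) due by August 26, 2016 + 24 days = September 19, 2016; completed September 18, 2016, before the deadline.
(2) the permitted window runs from September 18, 2016 + 20 = October 8, 2016 to September 18, 2016 + 58 = November 15, 2016; November 11, 2016 falls inside that range.
(3) permitted from November 11, 2016 + 39 days = December 20, 2016 onward; December 22, 2016 is on or after that date.
(4) permitted from January 9, 2017 + 14 days = January 23, 2017 onward; done January 24, 2017 — permitted.
(5) due by January 24, 2017 + 5 days = January 29, 2017; done January 28, 2017 — timely.
(6) due by January 28, 2017 + 7 days = February 4, 2017; completed February 2, 2017, before the deadline.
(7) permitted from February 2, 2017 + 21 days = February 23, 2017 onward; February 28, 2017 is on or after that date.

None — every step was satisfied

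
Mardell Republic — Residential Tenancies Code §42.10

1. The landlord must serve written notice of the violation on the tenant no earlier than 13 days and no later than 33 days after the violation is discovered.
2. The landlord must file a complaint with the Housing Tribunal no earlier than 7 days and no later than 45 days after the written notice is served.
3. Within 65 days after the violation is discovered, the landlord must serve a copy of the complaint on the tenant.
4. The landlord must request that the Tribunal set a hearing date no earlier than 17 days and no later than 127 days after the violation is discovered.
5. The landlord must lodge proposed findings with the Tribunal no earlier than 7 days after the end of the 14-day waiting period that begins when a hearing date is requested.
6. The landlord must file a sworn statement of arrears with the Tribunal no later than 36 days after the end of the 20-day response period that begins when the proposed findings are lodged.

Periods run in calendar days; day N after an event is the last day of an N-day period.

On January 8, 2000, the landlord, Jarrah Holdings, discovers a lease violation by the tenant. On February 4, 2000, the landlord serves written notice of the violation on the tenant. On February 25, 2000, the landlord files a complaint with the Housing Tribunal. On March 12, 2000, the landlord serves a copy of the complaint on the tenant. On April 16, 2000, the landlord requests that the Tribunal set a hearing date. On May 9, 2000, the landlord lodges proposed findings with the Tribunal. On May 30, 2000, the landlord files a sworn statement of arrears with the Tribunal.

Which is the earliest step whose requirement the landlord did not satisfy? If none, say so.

Step 1 — 13 and 33 days from January 8, 2000 (when the violation is discovered) are January 21, 2000 and February 10, 2000 respectively; done February 4, 2000, which is between those dates.
Step 2 — 7 and 45 days from February 4, 2000 (when the written notice is served) are February 11, 2000 and March 20, 2000 respectively; February 25, 2000 falls inside that range.
Step 3 — counting 65 days from January 8, 2000 (when the violation is discovered) gives a deadline of March 13, 2000; March 12, 2000 is within that limit.
Step 4 — 17 and 127 days from January 8, 2000 (when the violation is discovered) are January 25, 2000 and May 14, 2000 respectively; April 16, 2000 falls inside that range.
Step 5 — must wait 7 days from April 30, 2000 (end of the 14-day waiting period, which began when a hearing date is requested on April 16, 2000), so not before May 7, 2000; May 9, 2000 is on or after that date.
Step 6 — counting 36 days from May 29, 2000 (end of the 20-day response period, which began when the proposed findings are lodged on May 9, 2000) gives a deadline of July 4, 2000; done May 30, 2000 — timely.

None — every step was satisfied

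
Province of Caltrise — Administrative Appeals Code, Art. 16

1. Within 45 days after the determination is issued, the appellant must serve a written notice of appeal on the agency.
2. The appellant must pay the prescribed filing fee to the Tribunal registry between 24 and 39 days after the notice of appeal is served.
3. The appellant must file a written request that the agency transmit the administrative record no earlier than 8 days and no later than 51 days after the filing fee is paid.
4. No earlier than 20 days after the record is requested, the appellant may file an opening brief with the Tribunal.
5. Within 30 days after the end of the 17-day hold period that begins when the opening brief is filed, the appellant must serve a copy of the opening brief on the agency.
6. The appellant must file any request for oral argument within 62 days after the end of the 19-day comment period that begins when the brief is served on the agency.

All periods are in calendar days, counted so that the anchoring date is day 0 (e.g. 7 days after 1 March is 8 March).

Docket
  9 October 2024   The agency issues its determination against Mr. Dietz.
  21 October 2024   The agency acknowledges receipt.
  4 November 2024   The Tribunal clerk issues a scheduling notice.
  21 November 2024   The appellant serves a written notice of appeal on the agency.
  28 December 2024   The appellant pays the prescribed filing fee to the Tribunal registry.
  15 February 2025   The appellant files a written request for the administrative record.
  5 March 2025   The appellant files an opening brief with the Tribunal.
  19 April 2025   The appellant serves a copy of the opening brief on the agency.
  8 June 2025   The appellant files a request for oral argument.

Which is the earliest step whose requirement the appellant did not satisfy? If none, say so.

Step 4

Step 1: 45 days after 9 October 2024 (when the determination is issued) is 23 November 2024; 21 November 2024 is within that limit.
Step 2: the window is 24–39 days after 21 November 2024 (when the notice of appeal is served), so 15 December 2024 through 30 December 2024; done 28 December 2024 — within the window.
Step 3: the window is 8–51 days after 28 December 2024 (when the filing fee is paid), so 5 January 2025 through 17 February 2025; 15 February 2025 falls inside that range.
Step 4: the earliest permitted date is 20 days after 15 February 2025 (when the record is requested), i.e. 7 March 2025; acted on 5 March 2025, 2 days prematurely.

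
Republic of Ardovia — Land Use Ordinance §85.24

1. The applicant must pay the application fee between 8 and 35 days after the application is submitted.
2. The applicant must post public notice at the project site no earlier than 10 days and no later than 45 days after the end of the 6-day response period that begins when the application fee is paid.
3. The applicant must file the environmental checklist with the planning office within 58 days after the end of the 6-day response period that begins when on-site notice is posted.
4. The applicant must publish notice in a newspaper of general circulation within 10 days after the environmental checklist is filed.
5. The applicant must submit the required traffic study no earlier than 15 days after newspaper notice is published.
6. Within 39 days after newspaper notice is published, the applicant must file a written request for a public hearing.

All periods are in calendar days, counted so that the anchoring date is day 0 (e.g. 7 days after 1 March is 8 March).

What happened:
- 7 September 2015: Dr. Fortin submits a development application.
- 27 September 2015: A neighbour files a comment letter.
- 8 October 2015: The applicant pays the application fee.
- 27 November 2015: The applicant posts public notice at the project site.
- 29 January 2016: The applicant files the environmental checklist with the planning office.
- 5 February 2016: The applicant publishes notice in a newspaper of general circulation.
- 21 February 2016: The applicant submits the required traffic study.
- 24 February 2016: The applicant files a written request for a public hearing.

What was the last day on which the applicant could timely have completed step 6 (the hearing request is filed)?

15 March 2016

Step 6 runs from 5 February 2016, when newspaper notice is published. 39 days after 5 February 2016 is 15 March 2016.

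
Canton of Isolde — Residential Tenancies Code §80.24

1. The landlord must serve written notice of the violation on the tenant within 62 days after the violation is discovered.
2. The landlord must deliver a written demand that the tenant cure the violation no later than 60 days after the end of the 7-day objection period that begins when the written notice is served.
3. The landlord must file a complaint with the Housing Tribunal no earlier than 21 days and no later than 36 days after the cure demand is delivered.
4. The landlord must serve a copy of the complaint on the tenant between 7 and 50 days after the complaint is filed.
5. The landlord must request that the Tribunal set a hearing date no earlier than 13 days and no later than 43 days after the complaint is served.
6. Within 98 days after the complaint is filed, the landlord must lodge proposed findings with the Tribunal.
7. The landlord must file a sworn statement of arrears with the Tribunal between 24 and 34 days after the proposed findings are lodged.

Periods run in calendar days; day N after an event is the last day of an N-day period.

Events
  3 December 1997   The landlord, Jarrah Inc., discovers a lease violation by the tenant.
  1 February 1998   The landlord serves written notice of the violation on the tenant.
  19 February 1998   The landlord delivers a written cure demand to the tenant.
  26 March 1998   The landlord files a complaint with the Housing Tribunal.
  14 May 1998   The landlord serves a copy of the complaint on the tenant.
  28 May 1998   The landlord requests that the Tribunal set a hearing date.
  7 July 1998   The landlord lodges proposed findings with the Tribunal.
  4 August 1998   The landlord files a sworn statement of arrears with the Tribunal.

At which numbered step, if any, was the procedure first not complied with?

(1) due by 3 December 1997 + 62 days = 3 February 1998; 1 February 1998 is within that limit.
(2) due by 8 February 1998 + 60 days = 9 April 1998; done 19 February 1998 — timely.
(3) the permitted window runs from 19 February 1998 + 21 = 12 March 1998 to 19 February 1998 + 36 = 27 March 1998; done 26 March 1998, which is between those dates.
(4) the permitted window runs from 26 March 1998 + 7 = 2 April 1998 to 26 March 1998 + 50 = 15 May 1998; done 14 May 1998, which is between those dates.
(5) the permitted window runs from 14 May 1998 + 13 = 27 May 1998 to 14 May 1998 + 43 = 26 June 1998; 28 May 1998 falls inside that range.
(6) due by 26 March 1998 + 98 days = 2 July 1998; not done until 7 July 1998, 5 days after the deadline.

Step 6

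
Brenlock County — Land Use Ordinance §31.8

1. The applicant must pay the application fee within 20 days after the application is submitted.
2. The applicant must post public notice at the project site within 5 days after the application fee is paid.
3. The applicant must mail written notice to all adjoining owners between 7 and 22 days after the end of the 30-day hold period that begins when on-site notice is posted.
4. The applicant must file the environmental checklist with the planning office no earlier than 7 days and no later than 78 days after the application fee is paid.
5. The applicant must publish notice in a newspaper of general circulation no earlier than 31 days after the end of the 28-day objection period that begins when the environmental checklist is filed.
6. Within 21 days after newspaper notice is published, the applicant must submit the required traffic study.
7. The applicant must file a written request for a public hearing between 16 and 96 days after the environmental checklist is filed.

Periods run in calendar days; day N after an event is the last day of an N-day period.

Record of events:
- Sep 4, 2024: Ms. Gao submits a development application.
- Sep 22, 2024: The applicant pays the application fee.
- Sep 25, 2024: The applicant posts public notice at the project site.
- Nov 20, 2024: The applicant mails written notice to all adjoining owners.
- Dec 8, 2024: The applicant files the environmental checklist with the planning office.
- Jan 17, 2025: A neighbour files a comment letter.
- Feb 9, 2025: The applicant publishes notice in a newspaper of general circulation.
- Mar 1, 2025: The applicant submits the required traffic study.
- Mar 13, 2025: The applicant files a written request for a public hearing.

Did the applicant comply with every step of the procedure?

Step 1 — counting 20 days from Sep 4, 2024 (when the application is submitted) gives a deadline of Sep 24, 2024; completed Sep 22, 2024, before the deadline.
Step 2 — counting 5 days from Sep 22, 2024 (when the application fee is paid) gives a deadline of Sep 27, 2024; Sep 25, 2024 is within that limit.
Step 3 — 7 and 22 days from Oct 25, 2024 (end of the 30-day hold period, which began when on-site notice is posted on Sep 25, 2024) are Nov 1, 2024 and Nov 16, 2024 respectively; done Nov 20, 2024 — 4 days after the window closed.
The procedure was therefore not followed at step 3.

No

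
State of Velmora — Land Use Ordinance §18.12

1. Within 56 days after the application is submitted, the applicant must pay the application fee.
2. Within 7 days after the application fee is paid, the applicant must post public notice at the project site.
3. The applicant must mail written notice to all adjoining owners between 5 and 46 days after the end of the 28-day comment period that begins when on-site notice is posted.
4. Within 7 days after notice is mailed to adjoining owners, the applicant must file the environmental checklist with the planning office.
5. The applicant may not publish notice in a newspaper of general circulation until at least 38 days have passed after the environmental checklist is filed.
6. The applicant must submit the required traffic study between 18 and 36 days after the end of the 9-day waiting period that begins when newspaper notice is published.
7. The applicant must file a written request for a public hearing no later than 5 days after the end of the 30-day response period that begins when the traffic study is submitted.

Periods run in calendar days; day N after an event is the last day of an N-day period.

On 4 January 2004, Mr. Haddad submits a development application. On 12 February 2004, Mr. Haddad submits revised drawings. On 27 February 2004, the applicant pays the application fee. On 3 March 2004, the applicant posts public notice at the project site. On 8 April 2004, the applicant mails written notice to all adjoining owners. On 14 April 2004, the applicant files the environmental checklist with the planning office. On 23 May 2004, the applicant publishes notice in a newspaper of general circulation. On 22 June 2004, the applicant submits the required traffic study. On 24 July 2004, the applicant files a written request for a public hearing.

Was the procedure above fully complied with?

Step 1 — counting 56 days from 4 January 2004 (when the application is submitted) gives a deadline of 29 February 2004; 27 February 2004 is within that limit.
Step 2 — counting 7 days from 27 February 2004 (when the application fee is paid) gives a deadline of 5 March 2004; done 3 March 2004 — timely.
Step 3 — 5 and 46 days from 31 March 2004 (end of the 28-day comment period, which began when on-site notice is posted on 3 March 2004) are 5 April 2004 and 16 May 2004 respectively; done 8 April 2004 — within the window.
Step 4 — counting 7 days from 8 April 2004 (when notice is mailed to adjoining owners) gives a deadline of 15 April 2004; done 14 April 2004 — timely.
Step 5 — must wait 38 days from 14 April 2004 (when the environmental checklist is filed), so not before 22 May 2004; done 23 May 2004 — permitted.
Step 6 — 18 and 36 days from 1 June 2004 (end of the 9-day waiting period, which began when newspaper notice is published on 23 May 2004) are 19 June 2004 and 7 July 2004 respectively; done 22 June 2004, which is between those dates.
Step 7 — counting 5 days from 22 July 2004 (end of the 30-day response period, which began when the traffic study is submitted on 22 June 2004) gives a deadline of 27 July 2004; completed 24 July 2004, before the deadline.

Yes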